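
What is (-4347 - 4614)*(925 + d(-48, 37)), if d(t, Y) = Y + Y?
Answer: -8952039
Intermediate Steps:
d(t, Y) = 2*Y
(-4347 - 4614)*(925 + d(-48, 37)) = (-4347 - 4614)*(925 + 2*37) = -8961*(925 + 74) = -8961*999 = -8952039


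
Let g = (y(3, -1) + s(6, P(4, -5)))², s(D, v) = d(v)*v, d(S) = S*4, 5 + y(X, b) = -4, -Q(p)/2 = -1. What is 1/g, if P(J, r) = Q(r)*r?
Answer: 1/152881 ≈ 6.5410e-6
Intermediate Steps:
Q(p) = 2 (Q(p) = -2*(-1) = 2)
y(X, b) = -9 (y(X, b) = -5 - 4 = -9)
d(S) = 4*S
P(J, r) = 2*r
s(D, v) = 4*v² (s(D, v) = (4*v)*v = 4*v²)
g = 152881 (g = (-9 + 4*(2*(-5))²)² = (-9 + 4*(-10)²)² = (-9 + 4*100)² = (-9 + 400)² = 391² = 152881)
1/g = 1/152881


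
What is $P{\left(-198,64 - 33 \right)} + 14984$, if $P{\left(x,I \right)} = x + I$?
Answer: $14817$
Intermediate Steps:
$P{\left(x,I \right)} = I + x$
$P{\left(-198,64 - 33 \right)} + 14984 = \left(\left(64 - 33\right) - 198\right) + 14984 = \left(31 - 198\right) + 14984 = -167 + 14984 = 14817$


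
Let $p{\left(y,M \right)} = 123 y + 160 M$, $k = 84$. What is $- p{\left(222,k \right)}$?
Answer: $-40746$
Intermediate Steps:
$- p{\left(222,k \right)} = - (123 \cdot 222 + 160 \cdot 84) = - (27306 + 13440) = \left(-1\right) 40746 = -40746$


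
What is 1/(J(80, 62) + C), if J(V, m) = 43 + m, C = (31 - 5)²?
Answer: 1/781 ≈ 0.0012804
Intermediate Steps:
C = 676 (C = 26² = 676)
1/(J(80, 62) + C) = 1/((43 + 62) + 676) = 1/(105 + 676) = 1/781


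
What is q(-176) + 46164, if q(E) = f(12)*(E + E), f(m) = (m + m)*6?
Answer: -4524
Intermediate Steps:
f(m) = 12*m (f(m) = (2*m)*6 = 12*m)
q(E) = 288*E (q(E) = (12*12)*(E + E) = 144*(2*E) = 288*E)
q(-176) + 46164 = 288*(-176) + 46164 = -50688 + 46164 = -4524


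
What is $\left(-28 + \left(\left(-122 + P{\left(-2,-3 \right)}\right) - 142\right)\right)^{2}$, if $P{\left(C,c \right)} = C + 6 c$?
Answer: $97344$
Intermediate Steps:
$\left(-28 + \left(\left(-122 + P{\left(-2,-3 \right)}\right) - 142\right)\right)^{2} = \left(-28 + \left(\left(-122 + \left(-2 + 6 \left(-3\right)\right)\right) - 142\right)\right)^{2} = \left(-28 - 284\right)^{2} = \left(-312\right)^{2} = 97344$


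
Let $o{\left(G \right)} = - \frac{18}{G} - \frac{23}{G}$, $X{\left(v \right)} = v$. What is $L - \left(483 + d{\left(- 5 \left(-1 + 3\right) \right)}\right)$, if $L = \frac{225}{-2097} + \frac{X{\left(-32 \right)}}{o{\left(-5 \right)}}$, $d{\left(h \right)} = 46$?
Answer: $- \frac{5091842}{9553} \approx -533.01$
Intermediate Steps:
$o{\left(G \right)} = - \frac{41}{G}$
$L = - \frac{38305}{9553}$ ($L = \frac{225}{-2097} - \frac{32}{\left(-41\right) \frac{1}{-5}} = 225 \left(- \frac{1}{2097}\right) - \frac{32}{\left(-41\right) \left(- \frac{1}{5}\right)} = - \frac{25}{233} - \frac{32}{\frac{41}{5}} = - \frac{25}{233} - \frac{160}{41} = - \frac{38305}{9553} \approx -4.0097$)
$L - \left(483 + d{\left(- 5 \left(-1 + 3\right) \right)}\right) = - \frac{38305}{9553} - 529 = - \frac{5091842}{9553}$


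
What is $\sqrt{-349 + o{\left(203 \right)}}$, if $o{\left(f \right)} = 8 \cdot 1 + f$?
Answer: $i \sqrt{138} \approx 11.747 i$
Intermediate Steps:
$o{\left(f \right)} = 8 + f$
$\sqrt{-349 + o{\left(203 \right)}} = \sqrt{-349 + \left(8 + 203\right)} = \sqrt{-349 + 211} = \sqrt{-138} = i \sqrt{138}$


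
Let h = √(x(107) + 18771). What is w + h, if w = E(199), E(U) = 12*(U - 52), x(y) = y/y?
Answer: 1764 + 38*√13 ≈ 1901.0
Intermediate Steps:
x(y) = 1
E(U) = -624 + 12*U (E(U) = 12*(-52 + U) = -624 + 12*U)
w = 1764 (w = -624 + 12*199 = -624 + 2388 = 1764)
h = 38*√13 (h = √(1 + 18771) = √18772 = 38*√13 ≈ 137.01)
w + h = 1764 + 38*√13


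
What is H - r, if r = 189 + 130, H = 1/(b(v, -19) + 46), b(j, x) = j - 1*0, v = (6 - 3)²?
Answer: -17544/55 ≈ -318.98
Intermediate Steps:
v = 9 (v = 3² = 9)
b(j, x) = j (b(j, x) = j + 0 = j)
H = 1/55 (H = 1/(9 + 46) = 1/55 ≈ 0.018182)
r = 319
H - r = 1/55 - 1*319 = 1/55 - 319 = -17544/55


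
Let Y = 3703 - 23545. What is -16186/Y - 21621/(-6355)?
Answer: 265932956/63047955 ≈ 4.2179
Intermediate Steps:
Y = -19842
-16186/Y - 21621/(-6355) = -16186/(-19842) - 21621/(-6355) = -16186*(-1/19842) - 21621*(-1/6355) = 8093/9921 + 21621/6355 = 265932956/63047955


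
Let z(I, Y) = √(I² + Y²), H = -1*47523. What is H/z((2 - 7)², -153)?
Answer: -47523*√24034/24034 ≈ -306.54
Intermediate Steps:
H = -47523
H/z((2 - 7)², -153) = -47523/√(((2 - 7)²)² + (-153)²) = -47523/√(((-5)²)² + 23409) = -47523/√(25² + 23409) = -47523/√(625 + 23409) = -47523*√24034/24034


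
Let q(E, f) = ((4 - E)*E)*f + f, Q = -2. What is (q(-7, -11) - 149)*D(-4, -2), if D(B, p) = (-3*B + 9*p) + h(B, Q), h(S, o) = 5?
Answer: -687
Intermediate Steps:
D(B, p) = 5 - 3*B + 9*p (D(B, p) = (-3*B + 9*p) + 5 = 5 - 3*B + 9*p)
q(E, f) = f + E*f*(4 - E) (q(E, f) = (E*(4 - E))*f + f = E*f*(4 - E) + f = f + E*f*(4 - E))
(q(-7, -11) - 149)*D(-4, -2) = (-11*(1 - 1*(-7)² + 4*(-7)) - 149)*(5 - 3*(-4) + 9*(-2)) = (-11*(1 - 1*49 - 28) - 149)*(5 + 12 - 18) = (-11*(1 - 49 - 28) - 149)*(-1) = (-11*(-76) - 149)*(-1) = (836 - 149)*(-1) = 687*(-1) = -687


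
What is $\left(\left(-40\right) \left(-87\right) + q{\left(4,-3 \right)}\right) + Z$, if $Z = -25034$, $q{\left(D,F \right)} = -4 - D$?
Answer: $-21562$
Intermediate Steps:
$\left(\left(-40\right) \left(-87\right) + q{\left(4,-3 \right)}\right) + Z = \left(\left(-40\right) \left(-87\right) - 8\right) - 25034 = \left(3480 - 8\right) - 25034 = 3472 - 25034 = -21562$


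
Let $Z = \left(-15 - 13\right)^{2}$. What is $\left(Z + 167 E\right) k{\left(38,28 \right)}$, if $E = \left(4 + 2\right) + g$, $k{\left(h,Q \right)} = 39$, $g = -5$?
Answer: $37089$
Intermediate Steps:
$E = 1$ ($E = \left(4 + 2\right) - 5 = 6 - 5 = 1$)
$Z = 784$ ($Z = \left(-28\right)^{2} = 784$)
$\left(Z + 167 E\right) k{\left(38,28 \right)} = \left(784 + 167 \cdot 1\right) 39 = \left(784 + 167\right) 39 = 951 \cdot 39 = 37089$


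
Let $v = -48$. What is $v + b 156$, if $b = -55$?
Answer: $-8628$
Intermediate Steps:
$v + b 156 = -48 - 8580 = -8628$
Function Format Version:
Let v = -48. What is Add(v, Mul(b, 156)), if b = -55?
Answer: -8628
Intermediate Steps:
Add(v, Mul(b, 156)) = Add(-48, Mul(-55, 156)) = Add(-48, -8580) = -8628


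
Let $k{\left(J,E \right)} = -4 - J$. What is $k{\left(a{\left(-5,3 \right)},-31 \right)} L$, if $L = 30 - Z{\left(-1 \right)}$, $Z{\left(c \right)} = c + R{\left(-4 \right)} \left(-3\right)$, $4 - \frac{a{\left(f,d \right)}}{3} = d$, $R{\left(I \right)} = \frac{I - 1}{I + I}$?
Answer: $- \frac{1841}{8} \approx -230.13$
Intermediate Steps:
$R{\left(I \right)} = \frac{-1 + I}{2 I}$
$a{\left(f,d \right)} = 12 - 3 d$
$Z{\left(c \right)} = - \frac{15}{8} + c$ ($Z{\left(c \right)} = c + \frac{-1 - 4}{2 \left(-4\right)} \left(-3\right) = c + \frac{1}{2} \left(- \frac{1}{4}\right) \left(-5\right) \left(-3\right) = c + \frac{5}{8} \left(-3\right) = c - \frac{15}{8} = - \frac{15}{8} + c$)
$L = \frac{263}{8}$ ($L = 30 - \left(- \frac{15}{8} - 1\right) = 30 - - \frac{23}{8} = 30 + \frac{23}{8} = \frac{263}{8} \approx 32.875$)
$k{\left(a{\left(-5,3 \right)},-31 \right)} L = \left(-4 - \left(12 - 9\right)\right) \frac{263}{8} = \left(-4 - 3\right) \frac{263}{8} = \left(-7\right) \frac{263}{8} = - \frac{1841}{8}$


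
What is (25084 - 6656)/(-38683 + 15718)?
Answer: -18428/22965 ≈ -0.80244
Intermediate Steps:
(25084 - 6656)/(-38683 + 15718) = 18428/(-22965) = 18428*(-1/22965) = -18428/22965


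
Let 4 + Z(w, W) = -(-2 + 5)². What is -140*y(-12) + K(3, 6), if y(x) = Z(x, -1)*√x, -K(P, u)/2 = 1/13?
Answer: -2/13 + 3640*I*√3 ≈ -0.15385 + 6304.7*I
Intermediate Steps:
Z(w, W) = -13 (Z(w, W) = -4 - (-2 + 5)² = -4 - 1*3² = -4 - 1*9 = -4 - 9 = -13)
K(P, u) = -2/13
y(x) = -13*√x
-140*y(-12) + K(3, 6) = -(-1820)*√(-12) - 2/13 = -(-1820)*2*I*√3 - 2/13 = -(-3640)*I*√3 - 2/13 = 3640*I*√3 - 2/13 = -2/13 + 3640*I*√3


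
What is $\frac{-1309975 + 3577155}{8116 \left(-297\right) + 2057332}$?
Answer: $- \frac{113359}{17656} \approx -6.4204$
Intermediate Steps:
$\frac{-1309975 + 3577155}{8116 \left(-297\right) + 2057332} = \frac{2267180}{-2410452 + 2057332} = \frac{2267180}{-353120} = 2267180 \left(- \frac{1}{353120}\right) = - \frac{113359}{17656}$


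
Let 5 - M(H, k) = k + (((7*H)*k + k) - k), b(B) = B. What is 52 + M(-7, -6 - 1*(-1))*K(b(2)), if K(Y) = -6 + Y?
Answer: 992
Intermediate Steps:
M(H, k) = 5 - k - 7*H*k (M(H, k) = 5 - (k + (((7*H)*k + k) - k)) = 5 - (k + ((7*H*k + k) - k)) = 5 - (k + ((k + 7*H*k) - k)) = 5 - (k + 7*H*k) = 5 + (-k - 7*H*k) = 5 - k - 7*H*k)
52 + M(-7, -6 - 1*(-1))*K(b(2)) = 52 + (5 - (-6 - 1*(-1)) - 7*(-7)*(-6 - 1*(-1)))*(-6 + 2) = 52 + (5 - (-6 + 1) - 7*(-7)*(-6 + 1))*(-4) = 52 + (5 - 1*(-5) - 7*(-7)*(-5))*(-4) = 52 + (5 + 5 - 245)*(-4) = 52 - 235*(-4) = 52 + 940 = 992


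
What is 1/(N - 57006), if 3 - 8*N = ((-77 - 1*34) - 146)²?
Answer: -4/261047 ≈ -1.5323e-5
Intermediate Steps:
N = -33023/4 (N = 3/8 - ((-77 - 1*34) - 146)²/8 = 3/8 - ((-77 - 34) - 146)²/8 = 3/8 - (-111 - 146)²/8 = 3/8 - ⅛*(-257)² = 3/8 - ⅛*66049 = 3/8 - 66049/8 = -33023/4 ≈ -8255.8)
1/(N - 57006) = 1/(-33023/4 - 57006) = 1/(-261047/4) = -4/261047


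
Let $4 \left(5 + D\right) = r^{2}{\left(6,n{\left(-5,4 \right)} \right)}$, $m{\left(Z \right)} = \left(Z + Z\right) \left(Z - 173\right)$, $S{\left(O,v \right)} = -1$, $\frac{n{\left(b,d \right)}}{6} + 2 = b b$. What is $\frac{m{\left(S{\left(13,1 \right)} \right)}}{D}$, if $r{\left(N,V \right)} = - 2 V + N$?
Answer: $\frac{87}{4555} \approx 0.0191$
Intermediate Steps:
$n{\left(b,d \right)} = -12 + 6 b^{2}$ ($n{\left(b,d \right)} = -12 + 6 b b = -12 + 6 b^{2}$)
$r{\left(N,V \right)} = N - 2 V$
$m{\left(Z \right)} = 2 Z \left(-173 + Z\right)$
$D = 18220$ ($D = -5 + \frac{\left(6 - 2 \left(-12 + 6 \left(-5\right)^{2}\right)\right)^{2}}{4} = -5 + \frac{\left(6 - 2 \left(-12 + 6 \cdot 25\right)\right)^{2}}{4} = -5 + \frac{\left(6 - 2 \left(-12 + 150\right)\right)^{2}}{4} = -5 + \frac{\left(6 - 276\right)^{2}}{4} = -5 + \frac{\left(-270\right)^{2}}{4} = -5 + \frac{1}{4} \cdot 72900 = -5 + 18225 = 18220$)
$\frac{m{\left(S{\left(13,1 \right)} \right)}}{D} = \frac{2 \left(-1\right) \left(-173 - 1\right)}{18220} = 2 \left(-1\right) \left(-174\right) \frac{1}{18220} = 348 \cdot \frac{1}{18220} = \frac{87}{4555}$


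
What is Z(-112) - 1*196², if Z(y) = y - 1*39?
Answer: -38567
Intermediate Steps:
Z(y) = -39 + y (Z(y) = y - 39 = -39 + y)
Z(-112) - 1*196² = (-39 - 112) - 1*196² = -151 - 1*38416 = -151 - 38416 = -38567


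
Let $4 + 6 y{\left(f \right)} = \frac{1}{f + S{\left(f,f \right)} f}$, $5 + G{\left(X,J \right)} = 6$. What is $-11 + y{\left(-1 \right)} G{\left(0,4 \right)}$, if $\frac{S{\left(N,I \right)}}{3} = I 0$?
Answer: $- \frac{71}{6} \approx -11.833$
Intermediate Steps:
$G{\left(X,J \right)} = 1$ ($G{\left(X,J \right)} = -5 + 6 = 1$)
$S{\left(N,I \right)} = 0$ ($S{\left(N,I \right)} = 3 I 0 = 3 \cdot 0 = 0$)
$y{\left(f \right)} = - \frac{2}{3} + \frac{1}{6 f}$ ($y{\left(f \right)} = - \frac{2}{3} + \frac{1}{6 \left(f + 0 f\right)} = - \frac{2}{3} + \frac{1}{6 \left(f + 0\right)} = - \frac{2}{3} + \frac{1}{6 f}$)
$-11 + y{\left(-1 \right)} G{\left(0,4 \right)} = -11 + \frac{1 - -4}{6 \left(-1\right)} 1 = -11 + \frac{1}{6} \left(-1\right) \left(1 + 4\right) 1 = -11 + \frac{1}{6} \left(-1\right) 5 \cdot 1 = -11 - \frac{5}{6} = - \frac{71}{6}$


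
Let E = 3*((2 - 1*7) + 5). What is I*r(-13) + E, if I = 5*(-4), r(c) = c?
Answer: 260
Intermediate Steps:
I = -20
E = 0 (E = 3*((2 - 7) + 5) = 3*(-5 + 5) = 3*0 = 0)
I*r(-13) + E = -20*(-13) + 0 = 260 + 0 = 260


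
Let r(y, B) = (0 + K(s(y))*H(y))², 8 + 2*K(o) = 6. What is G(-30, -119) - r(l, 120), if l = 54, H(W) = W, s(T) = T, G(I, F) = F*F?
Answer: 11245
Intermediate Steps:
G(I, F) = F²
K(o) = -1 (K(o) = -4 + (½)*6 = -4 + 3 = -1)
r(y, B) = y² (r(y, B) = (0 - y)² = (-y)² = y²)
G(-30, -119) - r(l, 120) = (-119)² - 1*54² = 14161 - 1*2916 = 14161 - 2916 = 11245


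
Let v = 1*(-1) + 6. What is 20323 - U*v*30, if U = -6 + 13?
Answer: 19273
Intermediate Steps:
v = 5 (v = -1 + 6 = 5)
U = 7
20323 - U*v*30 = 20323 - 7*5*30 = 20323 - 35*30 = 20323 - 1*1050 = 20323 - 1050 = 19273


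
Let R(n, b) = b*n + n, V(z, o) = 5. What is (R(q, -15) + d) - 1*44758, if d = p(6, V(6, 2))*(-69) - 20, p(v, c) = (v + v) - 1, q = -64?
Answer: -44641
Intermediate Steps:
p(v, c) = -1 + 2*v (p(v, c) = 2*v - 1 = -1 + 2*v)
R(n, b) = n + b*n
d = -779 (d = (-1 + 2*6)*(-69) - 20 = (-1 + 12)*(-69) - 20 = 11*(-69) - 20 = -759 - 20 = -779)
(R(q, -15) + d) - 1*44758 = (-64*(1 - 15) - 779) - 1*44758 = (-64*(-14) - 779) - 44758 = (896 - 779) - 44758 = 117 - 44758 = -44641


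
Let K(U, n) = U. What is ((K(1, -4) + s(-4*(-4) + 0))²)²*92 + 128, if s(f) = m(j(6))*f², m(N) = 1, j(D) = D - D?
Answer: 401347277020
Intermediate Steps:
j(D) = 0
s(f) = f² (s(f) = 1*f² = f²)
((K(1, -4) + s(-4*(-4) + 0))²)²*92 + 128 = ((1 + (-4*(-4) + 0)²)²)²*92 + 128 = ((1 + (16 + 0)²)²)²*92 + 128 = ((1 + 16²)²)²*92 + 128 = ((1 + 256)²)²*92 + 128 = (257²)²*92 + 128 = 66049²*92 + 128 = 4362470401*92 + 128 = 401347276892 + 128 = 401347277020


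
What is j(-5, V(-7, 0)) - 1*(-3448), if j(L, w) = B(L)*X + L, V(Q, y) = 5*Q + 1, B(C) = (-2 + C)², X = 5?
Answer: 3688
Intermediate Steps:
V(Q, y) = 1 + 5*Q
j(L, w) = L + 5*(-2 + L)² (j(L, w) = (-2 + L)²*5 + L = 5*(-2 + L)² + L = L + 5*(-2 + L)²)
j(-5, V(-7, 0)) - 1*(-3448) = (-5 + 5*(-2 - 5)²) - 1*(-3448) = (-5 + 5*(-7)²) + 3448 = (-5 + 5*49) + 3448 = (-5 + 245) + 3448 = 240 + 3448 = 3688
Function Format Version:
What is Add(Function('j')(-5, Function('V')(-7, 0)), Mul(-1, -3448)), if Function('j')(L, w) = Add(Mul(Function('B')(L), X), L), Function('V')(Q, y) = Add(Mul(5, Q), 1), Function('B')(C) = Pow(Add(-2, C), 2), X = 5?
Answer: 3688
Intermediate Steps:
Function('V')(Q, y) = Add(1, Mul(5, Q))
Function('j')(L, w) = Add(L, Mul(5, Pow(Add(-2, L), 2))) (Function('j')(L, w) = Add(Mul(Pow(Add(-2, L), 2), 5), L) = Add(Mul(5, Pow(Add(-2, L), 2)), L) = Add(L, Mul(5, Pow(Add(-2, L), 2))))
Add(Function('j')(-5, Function('V')(-7, 0)), Mul(-1, -3448)) = Add(Add(-5, Mul(5, Pow(Add(-2, -5), 2))), Mul(-1, -3448)) = Add(Add(-5, Mul(5, Pow(-7, 2))), 3448) = Add(Add(-5, Mul(5, 49)), 3448) = Add(Add(-5, 245), 3448) = Add(240, 3448) = 3688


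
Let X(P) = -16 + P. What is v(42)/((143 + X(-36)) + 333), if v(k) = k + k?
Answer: 21/106 ≈ 0.19811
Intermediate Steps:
v(k) = 2*k
v(42)/((143 + X(-36)) + 333) = (2*42)/((143 + (-16 - 36)) + 333) = 84/((143 - 52) + 333) = 84/(91 + 333) = 84/424 = 84*(1/424) = 21/106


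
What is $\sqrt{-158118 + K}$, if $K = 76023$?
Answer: $i \sqrt{82095} \approx 286.52 i$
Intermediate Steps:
$\sqrt{-158118 + K} = \sqrt{-158118 + 76023} = \sqrt{-82095} = i \sqrt{82095}$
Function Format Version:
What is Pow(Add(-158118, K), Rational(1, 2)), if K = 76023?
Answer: Mul(I, Pow(82095, Rational(1, 2))) ≈ Mul(286.52, I)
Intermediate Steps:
Pow(Add(-158118, K), Rational(1, 2)) = Pow(Add(-158118, 76023), Rational(1, 2)) = Pow(-82095, Rational(1, 2)) = Mul(I, Pow(82095, Rational(1, 2)))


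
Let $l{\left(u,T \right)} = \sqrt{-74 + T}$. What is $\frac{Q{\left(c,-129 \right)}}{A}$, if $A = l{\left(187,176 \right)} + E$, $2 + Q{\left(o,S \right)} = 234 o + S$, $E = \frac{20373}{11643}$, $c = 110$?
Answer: $- \frac{674947500439}{1490222741} + \frac{385726881049 \sqrt{102}}{1490222741} \approx 2161.2$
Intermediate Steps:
$E = \frac{6791}{3881}$ ($E = 20373 \cdot \frac{1}{11643} = \frac{6791}{3881} \approx 1.7498$)
$Q{\left(o,S \right)} = -2 + S + 234 o$ ($Q{\left(o,S \right)} = -2 + \left(234 o + S\right) = -2 + \left(S + 234 o\right) = -2 + S + 234 o$)
$A = \frac{6791}{3881} + \sqrt{102}$ ($A = \sqrt{-74 + 176} + \frac{6791}{3881} = \sqrt{102} + \frac{6791}{3881} = \frac{6791}{3881} + \sqrt{102} \approx 11.849$)
$\frac{Q{\left(c,-129 \right)}}{A} = \frac{-2 - 129 + 234 \cdot 110}{\frac{6791}{3881} + \sqrt{102}} = \frac{-2 - 129 + 25740}{\frac{6791}{3881} + \sqrt{102}} = \frac{25609}{\frac{6791}{3881} + \sqrt{102}}$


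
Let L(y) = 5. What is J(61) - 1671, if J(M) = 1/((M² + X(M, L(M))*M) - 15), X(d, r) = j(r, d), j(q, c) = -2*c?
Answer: -6242857/3736 ≈ -1671.0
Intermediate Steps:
X(d, r) = -2*d
J(M) = 1/(-15 - M²) (J(M) = 1/((M² + (-2*M)*M) - 15) = 1/((M² - 2*M²) - 15) = 1/(-M² - 15) = 1/(-15 - M²))
J(61) - 1671 = 1/(-15 - 1*61²) - 1671 = 1/(-15 - 1*3721) - 1671 = 1/(-15 - 3721) - 1671 = 1/(-3736) - 1671 = -1/3736 - 1671 = -6242857/3736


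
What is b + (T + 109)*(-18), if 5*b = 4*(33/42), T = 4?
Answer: -71168/35 ≈ -2033.4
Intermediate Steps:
b = 22/35 (b = (4*(33/42))/5 = (4*(33*(1/42)))/5 = (4*(11/14))/5 = (⅕)*(22/7) = 22/35 ≈ 0.62857)
b + (T + 109)*(-18) = 22/35 + (4 + 109)*(-18) = 22/35 + 113*(-18) = 22/35 - 2034 = -71168/35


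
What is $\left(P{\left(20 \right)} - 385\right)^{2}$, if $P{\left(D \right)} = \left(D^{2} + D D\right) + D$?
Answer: $189225$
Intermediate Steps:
$P{\left(D \right)} = D + 2 D^{2}$ ($P{\left(D \right)} = \left(D^{2} + D^{2}\right) + D = 2 D^{2} + D = D + 2 D^{2}$)
$\left(P{\left(20 \right)} - 385\right)^{2} = \left(20 \left(1 + 2 \cdot 20\right) - 385\right)^{2} = \left(20 \left(1 + 40\right) - 385\right)^{2} = \left(20 \cdot 41 - 385\right)^{2} = \left(820 - 385\right)^{2} = 435^{2} = 189225$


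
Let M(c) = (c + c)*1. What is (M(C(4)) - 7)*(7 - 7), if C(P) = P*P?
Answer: 0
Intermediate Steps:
C(P) = P**2
M(c) = 2*c (M(c) = (2*c)*1 = 2*c)
(M(C(4)) - 7)*(7 - 7) = (2*4**2 - 7)*(7 - 7) = (2*16 - 7)*0 = (32 - 7)*0 = 25*0 = 0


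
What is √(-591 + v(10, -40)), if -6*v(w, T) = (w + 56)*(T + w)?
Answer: 3*I*√29 ≈ 16.155*I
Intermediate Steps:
v(w, T) = -(56 + w)*(T + w)/6 (v(w, T) = -(w + 56)*(T + w)/6 = -(56 + w)*(T + w)/6)
√(-591 + v(10, -40)) = √(-591 + (-28/3*(-40) - 28/3*10 - ⅙*10² - ⅙*(-40)*10)) = √(-591 + (1120/3 - 280/3 - ⅙*100 + 200/3)) = √(-591 + (1120/3 - 280/3 - 50/3 + 200/3)) = √(-591 + 330) = √(-261) = 3*I*√29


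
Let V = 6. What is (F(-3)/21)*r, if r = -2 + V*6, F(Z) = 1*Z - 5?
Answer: -272/21 ≈ -12.952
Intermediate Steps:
F(Z) = -5 + Z (F(Z) = Z - 5 = -5 + Z)
r = 34 (r = -2 + 6*6 = -2 + 36 = 34)
(F(-3)/21)*r = ((-5 - 3)/21)*34 = -8*1/21*34 = -8/21*34 = -272/21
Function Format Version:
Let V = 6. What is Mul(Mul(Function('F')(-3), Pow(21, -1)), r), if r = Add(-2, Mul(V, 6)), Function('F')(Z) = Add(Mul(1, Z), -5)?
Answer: Rational(-272, 21) ≈ -12.952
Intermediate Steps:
Function('F')(Z) = Add(-5, Z) (Function('F')(Z) = Add(Z, -5) = Add(-5, Z))
r = 34 (r = Add(-2, Mul(6, 6)) = Add(-2, 36) = 34)
Mul(Mul(Function('F')(-3), Pow(21, -1)), r) = Mul(Mul(Add(-5, -3), Pow(21, -1)), 34) = Mul(Mul(-8, Rational(1, 21)), 34) = Mul(Rational(-8, 21), 34) = Rational(-272, 21)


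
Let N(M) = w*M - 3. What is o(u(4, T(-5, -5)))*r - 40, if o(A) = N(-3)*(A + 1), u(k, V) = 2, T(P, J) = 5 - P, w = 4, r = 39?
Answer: -1795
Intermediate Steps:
N(M) = -3 + 4*M (N(M) = 4*M - 3 = -3 + 4*M)
o(A) = -15 - 15*A (o(A) = (-3 + 4*(-3))*(A + 1) = (-3 - 12)*(1 + A) = -15*(1 + A) = -15 - 15*A)
o(u(4, T(-5, -5)))*r - 40 = (-15 - 15*2)*39 - 40 = (-15 - 30)*39 - 40 = -45*39 - 40 = -1755 - 40 = -1795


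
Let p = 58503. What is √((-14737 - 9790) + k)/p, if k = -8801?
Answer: 4*I*√2083/58503 ≈ 0.0031205*I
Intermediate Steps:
√((-14737 - 9790) + k)/p = √((-14737 - 9790) - 8801)/58503 = √(-24527 - 8801)*(1/58503) = √(-33328)*(1/58503) = (4*I*√2083)*(1/58503) = 4*I*√2083/58503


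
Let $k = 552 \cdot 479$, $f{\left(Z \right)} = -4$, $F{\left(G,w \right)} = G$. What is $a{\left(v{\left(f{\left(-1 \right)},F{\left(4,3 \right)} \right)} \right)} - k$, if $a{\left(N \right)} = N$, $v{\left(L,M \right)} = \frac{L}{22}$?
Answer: $- \frac{2908490}{11} \approx -2.6441 \cdot 10^{5}$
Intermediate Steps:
$v{\left(L,M \right)} = \frac{L}{22}$ ($v{\left(L,M \right)} = L \frac{1}{22} = \frac{L}{22}$)
$k = 264408$
$a{\left(v{\left(f{\left(-1 \right)},F{\left(4,3 \right)} \right)} \right)} - k = \frac{1}{22} \left(-4\right) - 264408 = - \frac{2}{11} - 264408 = - \frac{2908490}{11}$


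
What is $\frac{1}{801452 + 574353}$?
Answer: $\frac{1}{1375805} \approx 7.2685 \cdot 10^{-7}$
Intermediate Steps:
$\frac{1}{801452 + 574353} = \frac{1}{1375805}$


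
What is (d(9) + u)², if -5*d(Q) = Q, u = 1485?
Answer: 54997056/25 ≈ 2.1999e+6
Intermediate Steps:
d(Q) = -Q/5
(d(9) + u)² = (-⅕*9 + 1485)² = (-9/5 + 1485)² = (7416/5)² = 54997056/25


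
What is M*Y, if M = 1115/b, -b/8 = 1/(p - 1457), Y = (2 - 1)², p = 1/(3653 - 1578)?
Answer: 337095051/1660 ≈ 2.0307e+5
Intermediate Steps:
p = 1/2075 ≈ 0.00048193
Y = 1 (Y = 1² = 1)
b = 8300/1511637 (b = -8/(1/2075 - 1457) = -8/(-3023274/2075) = -8*(-2075/3023274) = 8300/1511637 ≈ 0.0054907)
M = 337095051/1660 (M = 1115/(8300/1511637) = 1115*(1511637/8300) = 337095051/1660 ≈ 2.0307e+5)
M*Y = (337095051/1660)*1 = 337095051/1660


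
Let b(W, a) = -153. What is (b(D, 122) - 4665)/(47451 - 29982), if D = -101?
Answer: -1606/5823 ≈ -0.27580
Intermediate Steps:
(b(D, 122) - 4665)/(47451 - 29982) = (-153 - 4665)/(47451 - 29982) = -4818/17469 = -4818*1/17469 = -1606/5823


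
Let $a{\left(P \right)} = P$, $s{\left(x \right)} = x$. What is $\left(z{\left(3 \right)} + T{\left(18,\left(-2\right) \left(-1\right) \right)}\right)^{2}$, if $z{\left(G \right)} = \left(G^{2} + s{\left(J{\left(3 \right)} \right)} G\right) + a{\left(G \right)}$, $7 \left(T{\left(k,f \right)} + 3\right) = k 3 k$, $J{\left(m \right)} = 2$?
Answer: $\frac{1159929}{49} \approx 23672.0$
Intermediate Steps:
$T{\left(k,f \right)} = -3 + \frac{3 k^{2}}{7}$ ($T{\left(k,f \right)} = -3 + \frac{k 3 k}{7} = -3 + \frac{3 k k}{7} = -3 + \frac{3 k^{2}}{7}$)
$z{\left(G \right)} = G^{2} + 3 G$ ($z{\left(G \right)} = \left(G^{2} + 2 G\right) + G = G^{2} + 3 G$)
$\left(z{\left(3 \right)} + T{\left(18,\left(-2\right) \left(-1\right) \right)}\right)^{2} = \left(3 \left(3 + 3\right) - \left(3 - \frac{3 \cdot 18^{2}}{7}\right)\right)^{2} = \left(3 \cdot 6 + \left(-3 + \frac{3}{7} \cdot 324\right)\right)^{2} = \left(18 + \left(-3 + \frac{972}{7}\right)\right)^{2} = \left(18 + \frac{951}{7}\right)^{2} = \left(\frac{1077}{7}\right)^{2} = \frac{1159929}{49}$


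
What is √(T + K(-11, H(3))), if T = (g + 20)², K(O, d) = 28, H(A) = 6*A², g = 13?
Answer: √1117 ≈ 33.422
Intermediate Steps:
T = 1089 (T = (13 + 20)² = 33² = 1089)
√(T + K(-11, H(3))) = √(1089 + 28) = √1117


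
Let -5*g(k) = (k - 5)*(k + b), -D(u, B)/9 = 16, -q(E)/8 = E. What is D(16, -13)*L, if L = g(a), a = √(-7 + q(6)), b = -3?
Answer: -1152 - 1152*I*√55/5 ≈ -1152.0 - 1708.7*I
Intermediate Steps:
q(E) = -8*E
a = I*√55 (a = √(-7 - 8*6) = √(-7 - 48) = √(-55) = I*√55 ≈ 7.4162*I)
D(u, B) = -144 (D(u, B) = -9*16 = -144)
g(k) = -(-5 + k)*(-3 + k)/5 (g(k) = -(k - 5)*(k - 3)/5 = -(-5 + k)*(-3 + k)/5)
L = 8 + 8*I*√55/5 (L = -3 - (I*√55)²/5 + 8*(I*√55)/5 = -3 - ⅕*(-55) + 8*I*√55/5 = -3 + 11 + 8*I*√55/5 = 8 + 8*I*√55/5 ≈ 8.0 + 11.866*I)
D(16, -13)*L = -144*(8 + 8*I*√55/5) = -1152 - 1152*I*√55/5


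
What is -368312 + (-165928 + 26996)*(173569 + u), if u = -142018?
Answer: -4383811844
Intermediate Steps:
-368312 + (-165928 + 26996)*(173569 + u) = -368312 + (-165928 + 26996)*(173569 - 142018) = -368312 - 138932*31551 = -368312 - 4383443532 = -4383811844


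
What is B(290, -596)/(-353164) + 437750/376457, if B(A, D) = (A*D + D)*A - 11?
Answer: 19089048595107/132951059948 ≈ 143.58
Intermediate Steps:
B(A, D) = -11 + A*(D + A*D) (B(A, D) = (D + A*D)*A - 11 = A*(D + A*D) - 11 = -11 + A*(D + A*D))
B(290, -596)/(-353164) + 437750/376457 = (-11 + 290*(-596) - 596*290²)/(-353164) + 437750/376457 = (-11 - 172840 - 596*84100)*(-1/353164) + 437750*(1/376457) = (-11 - 172840 - 50123600)*(-1/353164) + 437750/376457 = -50296451*(-1/353164) + 437750/376457 = 50296451/353164 + 437750/376457 = 19089048595107/132951059948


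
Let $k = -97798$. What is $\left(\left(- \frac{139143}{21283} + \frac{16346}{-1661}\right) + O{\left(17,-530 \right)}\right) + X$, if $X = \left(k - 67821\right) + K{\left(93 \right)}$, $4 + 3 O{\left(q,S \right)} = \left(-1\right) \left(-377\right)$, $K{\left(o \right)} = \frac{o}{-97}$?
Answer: $- \frac{154786214469512}{935196303} \approx -1.6551 \cdot 10^{5}$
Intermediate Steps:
$K{\left(o \right)} = - \frac{o}{97}$ ($K{\left(o \right)} = o \left(- \frac{1}{97}\right) = - \frac{o}{97}$)
$O{\left(q,S \right)} = \frac{373}{3}$ ($O{\left(q,S \right)} = - \frac{4}{3} + \frac{\left(-1\right) \left(-377\right)}{3} = - \frac{4}{3} + \frac{1}{3} \cdot 377 = - \frac{4}{3} + \frac{377}{3} = \frac{373}{3}$)
$X = - \frac{16065136}{97}$ ($X = \left(-97798 - 67821\right) - \frac{93}{97} = -165619 - \frac{93}{97} = - \frac{16065136}{97} \approx -1.6562 \cdot 10^{5}$)
$\left(\left(- \frac{139143}{21283} + \frac{16346}{-1661}\right) + O{\left(17,-530 \right)}\right) + X = \left(\left(- \frac{139143}{21283} + \frac{16346}{-1661}\right) + \frac{373}{3}\right) - \frac{16065136}{97} = \left(\left(\left(-139143\right) \frac{1}{21283} + 16346 \left(- \frac{1}{1661}\right)\right) + \frac{373}{3}\right) - \frac{16065136}{97} = \left(\left(- \frac{139143}{21283} - \frac{1486}{151}\right) + \frac{373}{3}\right) - \frac{16065136}{97} = \left(- \frac{52637131}{3213733} + \frac{373}{3}\right) - \frac{16065136}{97} = \frac{1040811016}{9641199} - \frac{16065136}{97} = - \frac{154786214469512}{935196303}$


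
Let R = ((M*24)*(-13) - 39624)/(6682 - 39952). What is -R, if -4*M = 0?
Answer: -6604/5545 ≈ -1.1910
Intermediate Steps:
M = 0 (M = -¼*0 = 0)
R = 6604/5545 (R = ((0*24)*(-13) - 39624)/(6682 - 39952) = (0*(-13) - 39624)/(-33270) = (0 - 39624)*(-1/33270) = -39624*(-1/33270) = 6604/5545 ≈ 1.1910)
-R = -1*6604/5545 = -6604/5545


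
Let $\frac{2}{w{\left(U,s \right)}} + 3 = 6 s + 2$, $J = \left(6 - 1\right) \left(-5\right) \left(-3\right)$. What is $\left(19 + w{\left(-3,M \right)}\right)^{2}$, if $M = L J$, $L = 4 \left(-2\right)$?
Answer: $\frac{4680885889}{12967201} \approx 360.98$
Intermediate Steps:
$L = -8$
$J = 75$ ($J = 5 \left(-5\right) \left(-3\right) = \left(-25\right) \left(-3\right) = 75$)
$M = -600$ ($M = \left(-8\right) 75 = -600$)
$w{\left(U,s \right)} = \frac{2}{-1 + 6 s}$ ($w{\left(U,s \right)} = \frac{2}{-3 + \left(6 s + 2\right)} = \frac{2}{-3 + \left(2 + 6 s\right)} = \frac{2}{-1 + 6 s}$)
$\left(19 + w{\left(-3,M \right)}\right)^{2} = \left(19 + \frac{2}{-1 + 6 \left(-600\right)}\right)^{2} = \left(19 + \frac{2}{-1 - 3600}\right)^{2} = \left(19 + \frac{2}{-3601}\right)^{2} = \left(19 + 2 \left(- \frac{1}{3601}\right)\right)^{2} = \left(19 - \frac{2}{3601}\right)^{2} = \left(\frac{68417}{3601}\right)^{2} = \frac{4680885889}{12967201}$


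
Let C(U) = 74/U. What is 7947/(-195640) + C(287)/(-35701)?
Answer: -81440925449/2004564024680 ≈ -0.040628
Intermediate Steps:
7947/(-195640) + C(287)/(-35701) = 7947/(-195640) + (74/287)/(-35701) = 7947*(-1/195640) + (74*(1/287))*(-1/35701) = -7947/195640 + (74/287)*(-1/35701) = -7947/195640 - 74/10246187 = -81440925449/2004564024680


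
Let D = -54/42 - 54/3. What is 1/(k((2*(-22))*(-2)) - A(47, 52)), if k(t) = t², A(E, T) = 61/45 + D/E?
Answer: 14805/114635926 ≈ 0.00012915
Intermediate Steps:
D = -135/7 (D = -54*1/42 - 54*⅓ = -9/7 - 18 = -135/7 ≈ -19.286)
A(E, T) = 61/45 - 135/(7*E)
1/(k((2*(-22))*(-2)) - A(47, 52)) = 1/(((2*(-22))*(-2))² - (-6075 + 427*47)/(315*47)) = 1/((-44*(-2))² - (-6075 + 20069)/(315*47)) = 1/(88² - 13994/(315*47)) = 1/(7744 - 1*13994/14805) = 1/(7744 - 13994/14805) = 1/(114635926/14805) = 14805/114635926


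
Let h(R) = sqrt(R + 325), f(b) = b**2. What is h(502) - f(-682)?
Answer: -465124 + sqrt(827) ≈ -4.6510e+5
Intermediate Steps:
h(R) = sqrt(325 + R)
h(502) - f(-682) = sqrt(325 + 502) - 1*(-682)**2 = sqrt(827) - 1*465124 = sqrt(827) - 465124 = -465124 + sqrt(827)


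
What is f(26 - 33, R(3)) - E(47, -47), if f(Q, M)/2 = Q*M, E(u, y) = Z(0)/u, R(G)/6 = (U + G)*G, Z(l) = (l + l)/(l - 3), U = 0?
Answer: -756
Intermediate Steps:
Z(l) = 2*l/(-3 + l) (Z(l) = (2*l)/(-3 + l) = 2*l/(-3 + l))
R(G) = 6*G**2 (R(G) = 6*((0 + G)*G) = 6*(G*G) = 6*G**2)
E(u, y) = 0 (E(u, y) = (2*0/(-3 + 0))/u = (2*0/(-3))/u = (2*0*(-1/3))/u = 0/u = 0)
f(Q, M) = 2*M*Q (f(Q, M) = 2*(Q*M) = 2*(M*Q) = 2*M*Q)
f(26 - 33, R(3)) - E(47, -47) = 2*(6*3**2)*(26 - 33) - 1*0 = 2*(6*9)*(-7) + 0 = 2*54*(-7) + 0 = -756 + 0 = -756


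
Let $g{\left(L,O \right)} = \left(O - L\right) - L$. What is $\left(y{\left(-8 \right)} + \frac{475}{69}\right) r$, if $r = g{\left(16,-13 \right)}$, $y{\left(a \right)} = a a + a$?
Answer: $- \frac{65085}{23} \approx -2829.8$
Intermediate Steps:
$y{\left(a \right)} = a + a^{2}$ ($y{\left(a \right)} = a^{2} + a = a + a^{2}$)
$g{\left(L,O \right)} = O - 2 L$
$r = -45$ ($r = -13 - 32 = -45$)
$\left(y{\left(-8 \right)} + \frac{475}{69}\right) r = \left(- 8 \left(1 - 8\right) + \frac{475}{69}\right) \left(-45\right) = \left(\left(-8\right) \left(-7\right) + 475 \cdot \frac{1}{69}\right) \left(-45\right) = \left(56 + \frac{475}{69}\right) \left(-45\right) = \frac{4339}{69} \left(-45\right) = - \frac{65085}{23}$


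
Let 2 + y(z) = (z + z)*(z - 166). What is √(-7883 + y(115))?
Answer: I*√19615 ≈ 140.05*I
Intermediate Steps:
y(z) = -2 + 2*z*(-166 + z) (y(z) = -2 + (z + z)*(z - 166) = -2 + (2*z)*(-166 + z) = -2 + 2*z*(-166 + z))
√(-7883 + y(115)) = √(-7883 + (-2 - 332*115 + 2*115²)) = √(-7883 + (-2 - 38180 + 2*13225)) = √(-7883 + (-2 - 38180 + 26450)) = √(-7883 - 11732) = √(-19615) = I*√19615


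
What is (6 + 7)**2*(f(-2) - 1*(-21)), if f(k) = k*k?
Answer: 4225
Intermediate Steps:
f(k) = k**2
(6 + 7)**2*(f(-2) - 1*(-21)) = (6 + 7)**2*((-2)**2 - 1*(-21)) = 13**2*(4 + 21) = 169*25 = 4225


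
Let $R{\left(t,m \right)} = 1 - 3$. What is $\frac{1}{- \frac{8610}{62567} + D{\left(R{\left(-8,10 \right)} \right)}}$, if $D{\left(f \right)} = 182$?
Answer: $\frac{62567}{11378584} \approx 0.0054987$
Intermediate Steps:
$R{\left(t,m \right)} = -2$
$\frac{1}{- \frac{8610}{62567} + D{\left(R{\left(-8,10 \right)} \right)}} = \frac{1}{- \frac{8610}{62567} + 182} = \frac{1}{\frac{11378584}{62567}} = \frac{62567}{11378584}$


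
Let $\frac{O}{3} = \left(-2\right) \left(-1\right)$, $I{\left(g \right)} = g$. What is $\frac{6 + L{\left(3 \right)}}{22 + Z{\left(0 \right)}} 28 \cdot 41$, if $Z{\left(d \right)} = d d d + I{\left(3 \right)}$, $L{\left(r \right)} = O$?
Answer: $\frac{13776}{25} \approx 551.04$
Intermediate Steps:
$O = 6$ ($O = 3 \left(\left(-2\right) \left(-1\right)\right) = 3 \cdot 2 = 6$)
$L{\left(r \right)} = 6$
$Z{\left(d \right)} = 3 + d^{3}$ ($Z{\left(d \right)} = d d d + 3 = d d^{2} + 3 = d^{3} + 3 = 3 + d^{3}$)
$\frac{6 + L{\left(3 \right)}}{22 + Z{\left(0 \right)}} 28 \cdot 41 = \frac{6 + 6}{22 + \left(3 + 0^{3}\right)} 28 \cdot 41 = \frac{12}{22 + \left(3 + 0\right)} 28 \cdot 41 = \frac{12}{22 + 3} \cdot 28 \cdot 41 = \frac{12}{25} \cdot 28 \cdot 41 = \frac{336}{25} \cdot 41 = \frac{13776}{25}$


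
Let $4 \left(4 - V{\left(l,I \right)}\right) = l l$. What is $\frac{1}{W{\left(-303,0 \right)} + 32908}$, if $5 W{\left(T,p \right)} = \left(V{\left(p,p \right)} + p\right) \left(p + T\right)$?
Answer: $\frac{5}{163328} \approx 3.0613 \cdot 10^{-5}$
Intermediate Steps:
$V{\left(l,I \right)} = 4 - \frac{l^{2}}{4}$ ($V{\left(l,I \right)} = 4 - \frac{l l}{4} = 4 - \frac{l^{2}}{4}$)
$W{\left(T,p \right)} = \frac{\left(T + p\right) \left(4 + p - \frac{p^{2}}{4}\right)}{5}$ ($W{\left(T,p \right)} = \frac{\left(\left(4 - \frac{p^{2}}{4}\right) + p\right) \left(p + T\right)}{5} = \frac{\left(4 + p - \frac{p^{2}}{4}\right) \left(T + p\right)}{5} = \frac{\left(T + p\right) \left(4 + p - \frac{p^{2}}{4}\right)}{5}$)
$\frac{1}{W{\left(-303,0 \right)} + 32908} = \frac{1}{\left(\frac{0^{2}}{5} - - \frac{303 \left(-16 + 0^{2}\right)}{20} - 0 \left(-16 + 0^{2}\right) + \frac{1}{5} \left(-303\right) 0\right) + 32908} = \frac{1}{\left(\frac{1}{5} \cdot 0 - - \frac{303 \left(-16 + 0\right)}{20} - 0 \left(-16 + 0\right) + 0\right) + 32908} = \frac{1}{\left(0 - \left(- \frac{303}{20}\right) \left(-16\right) - 0 \left(-16\right) + 0\right) + 32908} = \frac{1}{\left(0 - \frac{1212}{5} + 0 + 0\right) + 32908} = \frac{1}{- \frac{1212}{5} + 32908} = \frac{1}{\frac{163328}{5}} = \frac{5}{163328}$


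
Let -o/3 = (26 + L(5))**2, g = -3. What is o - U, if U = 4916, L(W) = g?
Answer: -6503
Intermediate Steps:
L(W) = -3
o = -1587 (o = -3*(26 - 3)**2 = -3*23**2 = -3*529 = -1587)
o - U = -1587 - 1*4916 = -1587 - 4916 = -6503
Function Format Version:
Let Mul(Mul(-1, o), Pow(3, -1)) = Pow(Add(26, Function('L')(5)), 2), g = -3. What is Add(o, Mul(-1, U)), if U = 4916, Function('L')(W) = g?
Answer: -6503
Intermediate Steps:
Function('L')(W) = -3
o = -1587 (o = Mul(-3, Pow(Add(26, -3), 2)) = Mul(-3, Pow(23, 2)) = Mul(-3, 529) = -1587)
Add(o, Mul(-1, U)) = Add(-1587, Mul(-1, 4916)) = Add(-1587, -4916) = -6503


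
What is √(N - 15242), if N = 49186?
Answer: 2*√8486 ≈ 184.24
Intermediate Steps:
√(N - 15242) = √(49186 - 15242) = √33944 = 2*√8486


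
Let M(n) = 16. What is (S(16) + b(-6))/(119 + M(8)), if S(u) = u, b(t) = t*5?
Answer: -14/135 ≈ -0.10370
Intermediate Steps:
b(t) = 5*t
(S(16) + b(-6))/(119 + M(8)) = (16 + 5*(-6))/(119 + 16) = (16 - 30)/135 = -14*1/135 = -14/135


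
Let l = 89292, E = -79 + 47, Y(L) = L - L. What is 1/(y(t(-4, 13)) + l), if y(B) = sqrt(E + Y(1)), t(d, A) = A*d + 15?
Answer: 22323/1993265324 - I*sqrt(2)/1993265324 ≈ 1.1199e-5 - 7.095e-10*I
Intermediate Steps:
Y(L) = 0
E = -32
t(d, A) = 15 + A*d
y(B) = 4*I*sqrt(2) (y(B) = sqrt(-32 + 0) = sqrt(-32) = 4*I*sqrt(2))
1/(y(t(-4, 13)) + l) = 1/(4*I*sqrt(2) + 89292) = 1/(89292 + 4*I*sqrt(2))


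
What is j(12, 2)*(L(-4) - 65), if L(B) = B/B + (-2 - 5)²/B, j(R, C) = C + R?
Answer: -2135/2 ≈ -1067.5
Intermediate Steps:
L(B) = 1 + 49/B (L(B) = 1 + (-7)²/B = 1 + 49/B)
j(12, 2)*(L(-4) - 65) = (2 + 12)*((49 - 4)/(-4) - 65) = 14*(-¼*45 - 65) = 14*(-45/4 - 65) = 14*(-305/4) = -2135/2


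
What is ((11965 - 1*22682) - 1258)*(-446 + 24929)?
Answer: -293183925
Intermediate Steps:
((11965 - 1*22682) - 1258)*(-446 + 24929) = ((11965 - 22682) - 1258)*24483 = (-10717 - 1258)*24483 = -11975*24483 = -293183925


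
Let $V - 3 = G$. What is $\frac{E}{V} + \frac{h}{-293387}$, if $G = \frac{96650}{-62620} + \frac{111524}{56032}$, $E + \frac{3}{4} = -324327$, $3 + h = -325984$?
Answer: $- \frac{1391098213671553223}{14784640822455} \approx -94091.0$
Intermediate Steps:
$h = -325987$ ($h = -3 - 325984 = -325987$)
$E = - \frac{1297311}{4}$ ($E = - \frac{3}{4} - 324327 = - \frac{1297311}{4} \approx -3.2433 \cdot 10^{5}$)
$G = \frac{19601751}{43859048}$ ($G = 96650 \left(- \frac{1}{62620}\right) + 111524 \cdot \frac{1}{56032} = - \frac{9665}{6262} + \frac{27881}{14008} = \frac{19601751}{43859048} \approx 0.44693$)
$V = \frac{151178895}{43859048}$ ($V = 3 + \frac{19601751}{43859048} = \frac{151178895}{43859048} \approx 3.4469$)
$\frac{E}{V} + \frac{h}{-293387} = - \frac{1297311}{4 \cdot \frac{151178895}{43859048}} - \frac{325987}{-293387} = \left(- \frac{1297311}{4}\right) \frac{43859048}{151178895} - - \frac{325987}{293387} = - \frac{4741568784994}{50392965} + \frac{325987}{293387} = - \frac{1391098213671553223}{14784640822455}$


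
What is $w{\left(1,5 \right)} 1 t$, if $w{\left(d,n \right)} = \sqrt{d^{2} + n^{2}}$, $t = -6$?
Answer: $- 6 \sqrt{26} \approx -30.594$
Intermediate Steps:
$w{\left(1,5 \right)} 1 t = \sqrt{1^{2} + 5^{2}} \cdot 1 \left(-6\right) = \sqrt{1 + 25} \cdot 1 \left(-6\right) = \sqrt{26} \cdot 1 \left(-6\right) = \sqrt{26} \left(-6\right) = - 6 \sqrt{26}$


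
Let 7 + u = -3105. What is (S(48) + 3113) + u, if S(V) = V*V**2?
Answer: 110593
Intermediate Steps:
u = -3112 (u = -7 - 3105 = -3112)
S(V) = V**3
(S(48) + 3113) + u = (48**3 + 3113) - 3112 = (110592 + 3113) - 3112 = 113705 - 3112 = 110593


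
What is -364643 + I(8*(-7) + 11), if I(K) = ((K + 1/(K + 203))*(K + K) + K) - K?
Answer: -28486892/79 ≈ -3.6059e+5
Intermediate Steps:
I(K) = 2*K*(K + 1/(203 + K)) (I(K) = ((K + 1/(203 + K))*(2*K) + K) - K = (2*K*(K + 1/(203 + K)) + K) - K = (K + 2*K*(K + 1/(203 + K))) - K = 2*K*(K + 1/(203 + K)))
-364643 + I(8*(-7) + 11) = -364643 + 2*(8*(-7) + 11)*(1 + (8*(-7) + 11)² + 203*(8*(-7) + 11))/(203 + (8*(-7) + 11)) = -364643 + 2*(-56 + 11)*(1 + (-56 + 11)² + 203*(-56 + 11))/(203 + (-56 + 11)) = -364643 + 2*(-45)*(1 + (-45)² + 203*(-45))/(203 - 45) = -364643 + 2*(-45)*(1 + 2025 - 9135)/158 = -364643 + 2*(-45)*(1/158)*(-7109) = -364643 + 319905/79 = -28486892/79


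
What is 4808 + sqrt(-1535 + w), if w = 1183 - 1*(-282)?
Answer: 4808 + I*sqrt(70) ≈ 4808.0 + 8.3666*I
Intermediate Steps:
w = 1465 (w = 1183 + 282 = 1465)
4808 + sqrt(-1535 + w) = 4808 + sqrt(-1535 + 1465) = 4808 + sqrt(-70) = 4808 + I*sqrt(70)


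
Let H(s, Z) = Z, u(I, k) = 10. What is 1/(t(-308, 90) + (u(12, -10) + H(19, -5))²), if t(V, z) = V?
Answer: -1/283 ≈ -0.0035336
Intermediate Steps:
1/(t(-308, 90) + (u(12, -10) + H(19, -5))²) = 1/(-308 + (10 - 5)²) = 1/(-308 + 5²) = 1/(-308 + 25) = 1/(-283) = -1/283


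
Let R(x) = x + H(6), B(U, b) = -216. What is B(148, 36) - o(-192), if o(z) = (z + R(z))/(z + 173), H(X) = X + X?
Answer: -4476/19 ≈ -235.58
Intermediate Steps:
H(X) = 2*X
R(x) = 12 + x (R(x) = x + 2*6 = x + 12 = 12 + x)
o(z) = (12 + 2*z)/(173 + z) (o(z) = (z + (12 + z))/(z + 173) = (12 + 2*z)/(173 + z))
B(148, 36) - o(-192) = -216 - 2*(6 - 192)/(173 - 192) = -216 - 2*(-186)/(-19) = -216 - 2*(-1)*(-186)/19 = -216 - 1*372/19 = -216 - 372/19 = -4476/19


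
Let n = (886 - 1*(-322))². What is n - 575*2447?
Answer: 52239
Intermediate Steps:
n = 1459264 (n = (886 + 322)² = 1208² = 1459264)
n - 575*2447 = 1459264 - 575*2447 = 1459264 - 1*1407025 = 1459264 - 1407025 = 52239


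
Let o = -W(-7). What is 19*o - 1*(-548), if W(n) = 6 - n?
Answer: 301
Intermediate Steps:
o = -13 (o = -(6 - 1*(-7)) = -(6 + 7) = -1*13 = -13)
19*o - 1*(-548) = 19*(-13) - 1*(-548) = -247 + 548 = 301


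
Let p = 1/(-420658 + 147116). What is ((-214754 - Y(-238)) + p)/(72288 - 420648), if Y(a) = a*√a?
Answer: 58744238669/95291091120 - 119*I*√238/174180 ≈ 0.61647 - 0.01054*I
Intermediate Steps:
Y(a) = a^(3/2)
p = -1/273542 (p = 1/(-273542) = -1/273542 ≈ -3.6557e-6)
((-214754 - Y(-238)) + p)/(72288 - 420648) = ((-214754 - (-238)^(3/2)) - 1/273542)/(72288 - 420648) = ((-214754 - (-238)*I*√238) - 1/273542)/(-348360) = ((-214754 + 238*I*√238) - 1/273542)*(-1/348360) = (-58744238669/273542 + 238*I*√238)*(-1/348360) = 58744238669/95291091120 - 119*I*√238/174180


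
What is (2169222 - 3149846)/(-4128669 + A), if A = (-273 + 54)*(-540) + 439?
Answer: 490312/2004985 ≈ 0.24455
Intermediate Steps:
A = 118699 (A = -219*(-540) + 439 = 118260 + 439 = 118699)
(2169222 - 3149846)/(-4128669 + A) = (2169222 - 3149846)/(-4128669 + 118699) = -980624/(-4009970) = -980624*(-1/4009970) = 490312/2004985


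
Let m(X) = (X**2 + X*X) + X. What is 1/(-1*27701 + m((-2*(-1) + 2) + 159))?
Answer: 1/25600 ≈ 3.9063e-5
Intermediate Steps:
m(X) = X + 2*X**2 (m(X) = (X**2 + X**2) + X = 2*X**2 + X = X + 2*X**2)
1/(-1*27701 + m((-2*(-1) + 2) + 159)) = 1/(-1*27701 + ((-2*(-1) + 2) + 159)*(1 + 2*((-2*(-1) + 2) + 159))) = 1/(-27701 + ((2 + 2) + 159)*(1 + 2*((2 + 2) + 159))) = 1/(-27701 + (4 + 159)*(1 + 2*(4 + 159))) = 1/(-27701 + 163*(1 + 2*163)) = 1/(-27701 + 163*(1 + 326)) = 1/(-27701 + 163*327) = 1/(-27701 + 53301) = 1/25600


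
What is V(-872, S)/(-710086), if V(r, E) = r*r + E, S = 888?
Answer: -380636/355043 ≈ -1.0721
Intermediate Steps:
V(r, E) = E + r² (V(r, E) = r² + E = E + r²)
V(-872, S)/(-710086) = (888 + (-872)²)/(-710086) = (888 + 760384)*(-1/710086) = 761272*(-1/710086) = -380636/355043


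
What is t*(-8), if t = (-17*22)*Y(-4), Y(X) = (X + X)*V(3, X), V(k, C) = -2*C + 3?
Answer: -263296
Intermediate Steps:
V(k, C) = 3 - 2*C
Y(X) = 2*X*(3 - 2*X) (Y(X) = (X + X)*(3 - 2*X) = (2*X)*(3 - 2*X) = 2*X*(3 - 2*X))
t = 32912 (t = (-17*22)*(2*(-4)*(3 - 2*(-4))) = -748*(-4)*(3 + 8) = -748*(-4)*11 = -374*(-88) = 32912)
t*(-8) = 32912*(-8) = -263296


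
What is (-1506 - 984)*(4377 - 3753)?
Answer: -1553760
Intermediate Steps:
(-1506 - 984)*(4377 - 3753) = -2490*624 = -1553760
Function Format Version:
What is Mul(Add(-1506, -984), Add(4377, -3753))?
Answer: -1553760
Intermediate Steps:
Mul(Add(-1506, -984), Add(4377, -3753)) = Mul(-2490, 624) = -1553760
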